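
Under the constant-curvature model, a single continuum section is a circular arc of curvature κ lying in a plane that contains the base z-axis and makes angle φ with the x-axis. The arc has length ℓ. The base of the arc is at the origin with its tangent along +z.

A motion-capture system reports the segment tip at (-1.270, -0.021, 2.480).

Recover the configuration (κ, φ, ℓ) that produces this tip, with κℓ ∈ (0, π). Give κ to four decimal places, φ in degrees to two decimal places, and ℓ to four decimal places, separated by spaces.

ρ = √(x²+y²) = √(-1.270² + -0.021²) = 1.27017
φ = atan2(y, x) mod 360° = atan2(-0.021, -1.270) = 180.9473°
|p|² = ρ² + z² = 1.27017² + 2.480² = 7.76374
κ = 2ρ / |p|² = 2×1.27017 / 7.76374 = 0.32721
θ = 2·atan2(ρ, z) = 2·atan2(1.27017, 2.480) = 0.94667 rad
ℓ = θ/κ = 0.94667/0.32721 = 2.89318

0.3272 180.95 2.8932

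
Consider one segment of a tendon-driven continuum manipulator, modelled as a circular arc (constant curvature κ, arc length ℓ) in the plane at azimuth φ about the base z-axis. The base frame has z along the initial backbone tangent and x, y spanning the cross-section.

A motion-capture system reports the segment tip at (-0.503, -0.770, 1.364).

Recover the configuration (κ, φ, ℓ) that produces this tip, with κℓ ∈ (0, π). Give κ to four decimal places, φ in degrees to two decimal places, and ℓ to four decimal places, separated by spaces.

0.6797 236.85 1.7457

ρ = √(x²+y²) = √(-0.503² + -0.770²) = 0.91973
φ = atan2(y, x) mod 360° = atan2(-0.770, -0.503) = 236.8456°
|p|² = ρ² + z² = 0.91973² + 1.364² = 2.70641
κ = 2ρ / |p|² = 2×0.91973 / 2.70641 = 0.67967
θ = 2·atan2(ρ, z) = 2·atan2(0.91973, 1.364) = 1.18653 rad
ℓ = θ/κ = 1.18653/0.67967 = 1.74573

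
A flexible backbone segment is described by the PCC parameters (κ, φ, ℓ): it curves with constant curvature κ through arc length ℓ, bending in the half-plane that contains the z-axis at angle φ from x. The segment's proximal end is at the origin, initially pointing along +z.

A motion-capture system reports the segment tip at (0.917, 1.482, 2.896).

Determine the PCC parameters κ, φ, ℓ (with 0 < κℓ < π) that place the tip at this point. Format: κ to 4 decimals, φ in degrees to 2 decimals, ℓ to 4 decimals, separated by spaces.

0.3051 58.25 3.5511

ρ = √(x²+y²) = √(0.917² + 1.482²) = 1.74276
φ = atan2(y, x) mod 360° = atan2(1.482, 0.917) = 58.2525°
|p|² = ρ² + z² = 1.74276² + 2.896² = 11.42403
κ = 2ρ / |p|² = 2×1.74276 / 11.42403 = 0.30510
θ = 2·atan2(ρ, z) = 2·atan2(1.74276, 2.896) = 1.08346 rad
ℓ = θ/κ = 1.08346/0.30510 = 3.55110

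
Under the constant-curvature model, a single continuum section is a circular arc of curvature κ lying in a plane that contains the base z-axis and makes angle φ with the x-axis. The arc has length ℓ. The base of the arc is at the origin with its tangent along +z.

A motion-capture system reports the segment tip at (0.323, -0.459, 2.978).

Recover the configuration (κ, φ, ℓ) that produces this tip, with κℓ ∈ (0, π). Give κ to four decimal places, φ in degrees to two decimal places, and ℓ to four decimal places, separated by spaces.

ρ = √(x²+y²) = √(0.323² + -0.459²) = 0.56126
φ = atan2(y, x) mod 360° = atan2(-0.459, 0.323) = 305.1342°
|p|² = ρ² + z² = 0.56126² + 2.978² = 9.18349
κ = 2ρ / |p|² = 2×0.56126 / 9.18349 = 0.12223
θ = 2·atan2(ρ, z) = 2·atan2(0.56126, 2.978) = 0.37257 rad
ℓ = θ/κ = 0.37257/0.12223 = 3.04803

0.1222 305.13 3.0480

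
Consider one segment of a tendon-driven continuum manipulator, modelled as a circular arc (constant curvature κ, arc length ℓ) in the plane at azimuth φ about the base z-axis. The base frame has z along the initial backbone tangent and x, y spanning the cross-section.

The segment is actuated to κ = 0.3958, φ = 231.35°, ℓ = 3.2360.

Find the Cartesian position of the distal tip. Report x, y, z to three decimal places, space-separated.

-1.127 -1.409 2.421

θ = κ·ℓ = 0.3958 × 3.2360 = 1.28081 rad
ρ = (1 − cos θ)/κ = (1 − 0.28594)/0.3958 = 1.80409
z = sin θ / κ = 0.95825/0.3958 = 2.42104
x = ρ cos φ = 1.80409 × cos(231.35°) = -1.12677
y = ρ sin φ = 1.80409 × sin(231.35°) = -1.40895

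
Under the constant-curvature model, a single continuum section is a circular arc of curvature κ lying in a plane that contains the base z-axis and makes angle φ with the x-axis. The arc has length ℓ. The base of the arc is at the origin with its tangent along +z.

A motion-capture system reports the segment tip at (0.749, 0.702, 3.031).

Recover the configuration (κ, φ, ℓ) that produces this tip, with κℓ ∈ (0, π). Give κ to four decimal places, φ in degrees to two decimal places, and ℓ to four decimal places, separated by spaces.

0.2005 43.14 3.2577

ρ = √(x²+y²) = √(0.749² + 0.702²) = 1.02655
φ = atan2(y, x) mod 360° = atan2(0.702, 0.749) = 43.1448°
|p|² = ρ² + z² = 1.02655² + 3.031² = 10.24077
κ = 2ρ / |p|² = 2×1.02655 / 10.24077 = 0.20048
θ = 2·atan2(ρ, z) = 2·atan2(1.02655, 3.031) = 0.65312 rad
ℓ = θ/κ = 0.65312/0.20048 = 3.25771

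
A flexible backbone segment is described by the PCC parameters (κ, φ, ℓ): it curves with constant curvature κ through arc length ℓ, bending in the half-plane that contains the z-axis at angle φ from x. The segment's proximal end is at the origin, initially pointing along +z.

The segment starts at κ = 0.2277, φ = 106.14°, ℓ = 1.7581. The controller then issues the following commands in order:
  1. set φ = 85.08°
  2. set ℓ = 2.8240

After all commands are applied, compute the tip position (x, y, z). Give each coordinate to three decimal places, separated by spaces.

initial: κ=0.2277, φ=106.14°, ℓ=1.7581
cmd 1: set φ=85.08° → (κ,φ,ℓ)=(0.2277,85.08°,1.7581) → tip=(0.0298,0.3459,1.7115)
cmd 2: set ℓ=2.8240 → (κ,φ,ℓ)=(0.2277,85.08°,2.8240) → tip=(0.0752,0.8739,2.6334)

0.075 0.874 2.633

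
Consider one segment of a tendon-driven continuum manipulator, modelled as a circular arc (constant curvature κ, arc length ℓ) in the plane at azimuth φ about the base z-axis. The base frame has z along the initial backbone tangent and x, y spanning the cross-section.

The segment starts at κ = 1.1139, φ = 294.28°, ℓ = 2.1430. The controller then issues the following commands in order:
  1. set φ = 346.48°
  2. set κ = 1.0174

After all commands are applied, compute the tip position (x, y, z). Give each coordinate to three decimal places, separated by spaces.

initial: κ=1.1139, φ=294.28°, ℓ=2.1430
cmd 1: set φ=346.48° → (κ,φ,ℓ)=(1.1139,346.48°,2.1430) → tip=(1.5089,-0.3628,0.6149)
cmd 2: set κ=1.0174 → (κ,φ,ℓ)=(1.0174,346.48°,2.1430) → tip=(1.5027,-0.3613,0.8059)

1.503 -0.361 0.806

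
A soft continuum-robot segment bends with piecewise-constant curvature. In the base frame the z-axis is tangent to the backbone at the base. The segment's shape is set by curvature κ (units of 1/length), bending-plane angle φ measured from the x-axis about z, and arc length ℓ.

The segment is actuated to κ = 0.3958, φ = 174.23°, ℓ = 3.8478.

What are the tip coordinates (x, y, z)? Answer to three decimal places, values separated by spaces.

θ = κ·ℓ = 0.3958 × 3.8478 = 1.52296 rad
ρ = (1 − cos θ)/κ = (1 − 0.04782)/0.3958 = 2.40571
z = sin θ / κ = 0.99886/0.3958 = 2.52364
x = ρ cos φ = 2.40571 × cos(174.23°) = -2.39352
y = ρ sin φ = 2.40571 × sin(174.23°) = 0.24186

-2.394 0.242 2.524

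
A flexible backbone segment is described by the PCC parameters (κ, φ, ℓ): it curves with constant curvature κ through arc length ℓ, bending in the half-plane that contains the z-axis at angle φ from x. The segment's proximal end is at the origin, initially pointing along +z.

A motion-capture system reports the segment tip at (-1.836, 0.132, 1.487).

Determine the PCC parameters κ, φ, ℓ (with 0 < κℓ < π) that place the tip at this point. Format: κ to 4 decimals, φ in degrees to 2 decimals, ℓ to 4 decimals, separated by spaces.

ρ = √(x²+y²) = √(-1.836² + 0.132²) = 1.84074
φ = atan2(y, x) mod 360° = atan2(0.132, -1.836) = 175.8878°
|p|² = ρ² + z² = 1.84074² + 1.487² = 5.59949
κ = 2ρ / |p|² = 2×1.84074 / 5.59949 = 0.65747
θ = 2·atan2(ρ, z) = 2·atan2(1.84074, 1.487) = 1.78260 rad
ℓ = θ/κ = 1.78260/0.65747 = 2.71132

0.6575 175.89 2.7113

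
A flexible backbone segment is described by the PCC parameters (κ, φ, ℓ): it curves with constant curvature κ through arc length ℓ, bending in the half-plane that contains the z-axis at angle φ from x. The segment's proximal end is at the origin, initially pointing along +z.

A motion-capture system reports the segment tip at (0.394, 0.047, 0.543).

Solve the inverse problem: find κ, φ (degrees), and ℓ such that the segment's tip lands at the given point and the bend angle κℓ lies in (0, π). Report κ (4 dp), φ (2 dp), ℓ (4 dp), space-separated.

1.7546 6.80 0.7193

ρ = √(x²+y²) = √(0.394² + 0.047²) = 0.39679
φ = atan2(y, x) mod 360° = atan2(0.047, 0.394) = 6.8026°
|p|² = ρ² + z² = 0.39679² + 0.543² = 0.45229
κ = 2ρ / |p|² = 2×0.39679 / 0.45229 = 1.75458
θ = 2·atan2(ρ, z) = 2·atan2(0.39679, 0.543) = 1.26212 rad
ℓ = θ/κ = 1.26212/1.75458 = 0.71933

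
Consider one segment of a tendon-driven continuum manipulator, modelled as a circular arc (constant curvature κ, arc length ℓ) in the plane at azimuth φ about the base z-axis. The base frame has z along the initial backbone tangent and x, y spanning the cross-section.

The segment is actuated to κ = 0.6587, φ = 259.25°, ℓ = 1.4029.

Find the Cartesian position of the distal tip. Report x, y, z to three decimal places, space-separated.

-0.113 -0.593 1.212

θ = κ·ℓ = 0.6587 × 1.4029 = 0.92409 rad
ρ = (1 − cos θ)/κ = (1 − 0.60256)/0.6587 = 0.60337
z = sin θ / κ = 0.79807/0.6587 = 1.21159
x = ρ cos φ = 0.60337 × cos(259.25°) = -0.11254
y = ρ sin φ = 0.60337 × sin(259.25°) = -0.59278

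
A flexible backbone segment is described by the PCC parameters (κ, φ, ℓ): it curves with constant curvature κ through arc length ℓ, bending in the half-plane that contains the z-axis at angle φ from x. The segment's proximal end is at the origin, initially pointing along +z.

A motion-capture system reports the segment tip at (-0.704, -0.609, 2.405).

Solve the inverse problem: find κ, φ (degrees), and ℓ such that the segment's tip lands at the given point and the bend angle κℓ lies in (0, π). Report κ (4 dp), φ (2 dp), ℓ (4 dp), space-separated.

0.2799 220.86 2.6384

ρ = √(x²+y²) = √(-0.704² + -0.609²) = 0.93086
φ = atan2(y, x) mod 360° = atan2(-0.609, -0.704) = 220.8617°
|p|² = ρ² + z² = 0.93086² + 2.405² = 6.65052
κ = 2ρ / |p|² = 2×0.93086 / 6.65052 = 0.27994
θ = 2·atan2(ρ, z) = 2·atan2(0.93086, 2.405) = 0.73859 rad
ℓ = θ/κ = 0.73859/0.27994 = 2.63842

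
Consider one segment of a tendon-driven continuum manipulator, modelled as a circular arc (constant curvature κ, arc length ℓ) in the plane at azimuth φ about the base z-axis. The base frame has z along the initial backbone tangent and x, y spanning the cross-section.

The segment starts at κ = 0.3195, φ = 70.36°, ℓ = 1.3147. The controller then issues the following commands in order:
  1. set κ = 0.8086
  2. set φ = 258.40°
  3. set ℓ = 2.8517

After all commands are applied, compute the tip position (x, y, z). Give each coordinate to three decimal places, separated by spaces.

-0.415 -2.024 0.917

initial: κ=0.3195, φ=70.36°, ℓ=1.3147
cmd 1: set κ=0.8086 → (κ,φ,ℓ)=(0.8086,70.36°,1.3147) → tip=(0.2136,0.5985,1.0807)
cmd 2: set φ=258.40° → (κ,φ,ℓ)=(0.8086,258.40°,1.3147) → tip=(-0.1278,-0.6224,1.0807)
cmd 3: set ℓ=2.8517 → (κ,φ,ℓ)=(0.8086,258.40°,2.8517) → tip=(-0.4154,-2.0239,0.9174)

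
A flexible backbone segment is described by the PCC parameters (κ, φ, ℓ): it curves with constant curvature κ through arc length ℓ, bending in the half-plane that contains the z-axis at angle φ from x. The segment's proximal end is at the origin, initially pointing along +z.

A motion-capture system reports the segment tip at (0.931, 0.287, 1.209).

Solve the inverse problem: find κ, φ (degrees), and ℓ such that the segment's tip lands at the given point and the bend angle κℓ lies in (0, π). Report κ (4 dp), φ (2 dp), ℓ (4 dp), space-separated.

0.8082 17.13 1.6784

ρ = √(x²+y²) = √(0.931² + 0.287²) = 0.97423
φ = atan2(y, x) mod 360° = atan2(0.287, 0.931) = 17.1330°
|p|² = ρ² + z² = 0.97423² + 1.209² = 2.41081
κ = 2ρ / |p|² = 2×0.97423 / 2.41081 = 0.80822
θ = 2·atan2(ρ, z) = 2·atan2(0.97423, 1.209) = 1.35656 rad
ℓ = θ/κ = 1.35656/0.80822 = 1.67845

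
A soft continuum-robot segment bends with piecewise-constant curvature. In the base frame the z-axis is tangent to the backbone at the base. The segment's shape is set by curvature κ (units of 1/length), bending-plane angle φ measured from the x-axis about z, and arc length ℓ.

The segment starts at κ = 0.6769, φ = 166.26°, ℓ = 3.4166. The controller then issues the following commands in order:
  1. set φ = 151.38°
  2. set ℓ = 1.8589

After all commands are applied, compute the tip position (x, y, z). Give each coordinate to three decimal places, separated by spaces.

-0.898 0.490 1.406

initial: κ=0.6769, φ=166.26°, ℓ=3.4166
cmd 1: set φ=151.38° → (κ,φ,ℓ)=(0.6769,151.38°,3.4166) → tip=(-2.1731,1.1858,1.0891)
cmd 2: set ℓ=1.8589 → (κ,φ,ℓ)=(0.6769,151.38°,1.8589) → tip=(-0.8981,0.4901,1.4058)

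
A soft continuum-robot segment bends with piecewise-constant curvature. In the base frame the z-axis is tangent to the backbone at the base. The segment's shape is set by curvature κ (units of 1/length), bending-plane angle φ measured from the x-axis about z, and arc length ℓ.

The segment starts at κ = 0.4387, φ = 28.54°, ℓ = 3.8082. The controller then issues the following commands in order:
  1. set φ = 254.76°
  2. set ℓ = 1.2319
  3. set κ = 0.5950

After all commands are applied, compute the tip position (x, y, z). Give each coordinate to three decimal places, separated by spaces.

initial: κ=0.4387, φ=28.54°, ℓ=3.8082
cmd 1: set φ=254.76° → (κ,φ,ℓ)=(0.4387,254.76°,3.8082) → tip=(-0.6589,-2.4186,2.2681)
cmd 2: set ℓ=1.2319 → (κ,φ,ℓ)=(0.4387,254.76°,1.2319) → tip=(-0.0854,-0.3134,1.1728)
cmd 3: set κ=0.5950 → (κ,φ,ℓ)=(0.5950,254.76°,1.2319) → tip=(-0.1135,-0.4164,1.1245)

-0.113 -0.416 1.125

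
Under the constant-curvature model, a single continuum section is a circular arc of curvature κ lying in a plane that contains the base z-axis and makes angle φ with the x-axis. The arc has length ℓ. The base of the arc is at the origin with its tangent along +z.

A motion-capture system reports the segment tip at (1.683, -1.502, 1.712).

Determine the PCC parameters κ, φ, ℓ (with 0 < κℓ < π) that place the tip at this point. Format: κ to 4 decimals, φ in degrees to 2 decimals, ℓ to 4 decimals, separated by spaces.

0.5626 318.25 3.2763

ρ = √(x²+y²) = √(1.683² + -1.502²) = 2.25577
φ = atan2(y, x) mod 360° = atan2(-1.502, 1.683) = 318.2526°
|p|² = ρ² + z² = 2.25577² + 1.712² = 8.01944
κ = 2ρ / |p|² = 2×2.25577 / 8.01944 = 0.56258
θ = 2·atan2(ρ, z) = 2·atan2(2.25577, 1.712) = 1.84319 rad
ℓ = θ/κ = 1.84319/0.56258 = 3.27635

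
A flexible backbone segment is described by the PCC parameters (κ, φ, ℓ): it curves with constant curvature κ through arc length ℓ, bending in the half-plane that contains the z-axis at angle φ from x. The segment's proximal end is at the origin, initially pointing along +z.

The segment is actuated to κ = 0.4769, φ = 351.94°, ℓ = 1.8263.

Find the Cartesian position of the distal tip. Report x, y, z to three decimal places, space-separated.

θ = κ·ℓ = 0.4769 × 1.8263 = 0.87096 rad
ρ = (1 − cos θ)/κ = (1 − 0.64409)/0.4769 = 0.74630
z = sin θ / κ = 0.76495/0.4769 = 1.60400
x = ρ cos φ = 0.74630 × cos(351.94°) = 0.73893
y = ρ sin φ = 0.74630 × sin(351.94°) = -0.10464

0.739 -0.105 1.604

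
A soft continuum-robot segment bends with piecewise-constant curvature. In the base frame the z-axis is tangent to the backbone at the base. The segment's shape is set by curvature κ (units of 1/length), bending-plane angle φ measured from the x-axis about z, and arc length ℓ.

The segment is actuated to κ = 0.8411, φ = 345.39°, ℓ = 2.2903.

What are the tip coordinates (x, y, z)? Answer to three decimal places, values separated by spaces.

1.551 -0.404 1.115

θ = κ·ℓ = 0.8411 × 2.2903 = 1.92637 rad
ρ = (1 − cos θ)/κ = (1 − -0.34813)/0.8411 = 1.60282
z = sin θ / κ = 0.93745/0.8411 = 1.11455
x = ρ cos φ = 1.60282 × cos(345.39°) = 1.55099
y = ρ sin φ = 1.60282 × sin(345.39°) = -0.40429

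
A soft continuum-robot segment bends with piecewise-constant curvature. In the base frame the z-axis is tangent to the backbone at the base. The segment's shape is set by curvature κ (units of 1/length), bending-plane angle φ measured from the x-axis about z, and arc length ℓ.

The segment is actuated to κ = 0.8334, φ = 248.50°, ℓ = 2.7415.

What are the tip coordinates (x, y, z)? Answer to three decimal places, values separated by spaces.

-0.728 -1.847 0.907

θ = κ·ℓ = 0.8334 × 2.7415 = 2.28477 rad
ρ = (1 − cos θ)/κ = (1 − -0.65484)/0.8334 = 1.98565
z = sin θ / κ = 0.75577/0.8334 = 0.90685
x = ρ cos φ = 1.98565 × cos(248.50°) = -0.72774
y = ρ sin φ = 1.98565 × sin(248.50°) = -1.84748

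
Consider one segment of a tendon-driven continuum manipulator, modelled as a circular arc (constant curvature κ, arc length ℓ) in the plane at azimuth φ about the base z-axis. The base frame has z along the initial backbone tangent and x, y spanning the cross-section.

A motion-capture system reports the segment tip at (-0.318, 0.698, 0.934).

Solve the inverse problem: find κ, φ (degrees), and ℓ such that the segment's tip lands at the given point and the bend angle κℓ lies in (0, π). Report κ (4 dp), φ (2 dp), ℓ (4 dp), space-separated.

1.0502 114.49 1.3093

ρ = √(x²+y²) = √(-0.318² + 0.698²) = 0.76703
φ = atan2(y, x) mod 360° = atan2(0.698, -0.318) = 114.4934°
|p|² = ρ² + z² = 0.76703² + 0.934² = 1.46068
κ = 2ρ / |p|² = 2×0.76703 / 1.46068 = 1.05023
θ = 2·atan2(ρ, z) = 2·atan2(0.76703, 0.934) = 1.37510 rad
ℓ = θ/κ = 1.37510/1.05023 = 1.30934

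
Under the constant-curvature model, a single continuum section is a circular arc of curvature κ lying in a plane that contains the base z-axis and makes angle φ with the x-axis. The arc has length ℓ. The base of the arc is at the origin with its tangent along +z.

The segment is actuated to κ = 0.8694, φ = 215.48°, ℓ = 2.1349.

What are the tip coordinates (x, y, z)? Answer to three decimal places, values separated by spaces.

θ = κ·ℓ = 0.8694 × 2.1349 = 1.85608 rad
ρ = (1 − cos θ)/κ = (1 − -0.28143)/0.8694 = 1.47393
z = sin θ / κ = 0.95958/0.8694 = 1.10373
x = ρ cos φ = 1.47393 × cos(215.48°) = -1.20025
y = ρ sin φ = 1.47393 × sin(215.48°) = -0.85549

-1.200 -0.855 1.104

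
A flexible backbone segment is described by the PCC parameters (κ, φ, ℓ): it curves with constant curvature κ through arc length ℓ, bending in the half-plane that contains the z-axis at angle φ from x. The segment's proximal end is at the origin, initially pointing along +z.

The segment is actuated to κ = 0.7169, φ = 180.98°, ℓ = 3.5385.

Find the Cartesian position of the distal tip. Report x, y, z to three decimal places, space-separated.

θ = κ·ℓ = 0.7169 × 3.5385 = 2.53675 rad
ρ = (1 − cos θ)/κ = (1 − -0.82259)/0.7169 = 2.54232
z = sin θ / κ = 0.56863/0.7169 = 0.79318
x = ρ cos φ = 2.54232 × cos(180.98°) = -2.54195
y = ρ sin φ = 2.54232 × sin(180.98°) = -0.04348

-2.542 -0.043 0.793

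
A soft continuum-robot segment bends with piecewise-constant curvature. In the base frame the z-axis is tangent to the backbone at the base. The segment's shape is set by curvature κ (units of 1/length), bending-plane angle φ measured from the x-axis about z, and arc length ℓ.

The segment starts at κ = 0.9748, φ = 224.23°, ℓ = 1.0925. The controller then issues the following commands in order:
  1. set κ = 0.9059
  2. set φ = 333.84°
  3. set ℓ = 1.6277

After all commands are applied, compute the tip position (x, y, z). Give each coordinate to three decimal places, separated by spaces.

initial: κ=0.9748, φ=224.23°, ℓ=1.0925
cmd 1: set κ=0.9059 → (κ,φ,ℓ)=(0.9059,224.23°,1.0925) → tip=(-0.3568,-0.3473,0.9227)
cmd 2: set φ=333.84° → (κ,φ,ℓ)=(0.9059,333.84°,1.0925) → tip=(0.4469,-0.2195,0.9227)
cmd 3: set ℓ=1.6277 → (κ,φ,ℓ)=(0.9059,333.84°,1.6277) → tip=(0.8956,-0.4399,1.0988)

0.896 -0.440 1.099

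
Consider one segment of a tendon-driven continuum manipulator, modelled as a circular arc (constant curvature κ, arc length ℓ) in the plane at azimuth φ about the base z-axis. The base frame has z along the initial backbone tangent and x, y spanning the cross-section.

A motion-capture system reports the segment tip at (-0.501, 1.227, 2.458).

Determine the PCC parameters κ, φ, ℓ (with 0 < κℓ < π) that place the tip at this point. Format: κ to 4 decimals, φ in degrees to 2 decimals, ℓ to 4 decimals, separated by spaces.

0.3399 112.21 2.9097

ρ = √(x²+y²) = √(-0.501² + 1.227²) = 1.32534
φ = atan2(y, x) mod 360° = atan2(1.227, -0.501) = 112.2108°
|p|² = ρ² + z² = 1.32534² + 2.458² = 7.79829
κ = 2ρ / |p|² = 2×1.32534 / 7.79829 = 0.33991
θ = 2·atan2(ρ, z) = 2·atan2(1.32534, 2.458) = 0.98902 rad
ℓ = θ/κ = 0.98902/0.33991 = 2.90969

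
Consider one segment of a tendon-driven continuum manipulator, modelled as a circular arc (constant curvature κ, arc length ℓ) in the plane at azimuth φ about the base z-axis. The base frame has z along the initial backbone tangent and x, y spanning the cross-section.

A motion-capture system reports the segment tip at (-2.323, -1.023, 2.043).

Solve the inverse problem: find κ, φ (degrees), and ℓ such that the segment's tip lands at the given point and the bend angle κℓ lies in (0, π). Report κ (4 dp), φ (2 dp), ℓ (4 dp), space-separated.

0.4782 203.77 3.7355

ρ = √(x²+y²) = √(-2.323² + -1.023²) = 2.53828
φ = atan2(y, x) mod 360° = atan2(-1.023, -2.323) = 203.7677°
|p|² = ρ² + z² = 2.53828² + 2.043² = 10.61671
κ = 2ρ / |p|² = 2×2.53828 / 10.61671 = 0.47817
θ = 2·atan2(ρ, z) = 2·atan2(2.53828, 2.043) = 1.78618 rad
ℓ = θ/κ = 1.78618/0.47817 = 3.73547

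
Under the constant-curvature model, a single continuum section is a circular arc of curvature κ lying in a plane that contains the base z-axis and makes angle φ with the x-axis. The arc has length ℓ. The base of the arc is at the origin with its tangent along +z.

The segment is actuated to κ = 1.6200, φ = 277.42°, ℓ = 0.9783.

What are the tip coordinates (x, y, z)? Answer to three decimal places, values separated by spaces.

θ = κ·ℓ = 1.6200 × 0.9783 = 1.58485 rad
ρ = (1 − cos θ)/κ = (1 − -0.01405)/1.6200 = 0.62596
z = sin θ / κ = 0.99990/1.6200 = 0.61722
x = ρ cos φ = 0.62596 × cos(277.42°) = 0.08084
y = ρ sin φ = 0.62596 × sin(277.42°) = -0.62071

0.081 -0.621 0.617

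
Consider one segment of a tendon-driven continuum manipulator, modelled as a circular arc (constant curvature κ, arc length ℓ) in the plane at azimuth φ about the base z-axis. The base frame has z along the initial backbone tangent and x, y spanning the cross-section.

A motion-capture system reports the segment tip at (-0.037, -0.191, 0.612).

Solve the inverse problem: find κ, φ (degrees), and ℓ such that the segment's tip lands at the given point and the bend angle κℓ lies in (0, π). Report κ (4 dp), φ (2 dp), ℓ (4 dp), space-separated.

ρ = √(x²+y²) = √(-0.037² + -0.191²) = 0.19455
φ = atan2(y, x) mod 360° = atan2(-0.191, -0.037) = 259.0366°
|p|² = ρ² + z² = 0.19455² + 0.612² = 0.41239
κ = 2ρ / |p|² = 2×0.19455 / 0.41239 = 0.94352
θ = 2·atan2(ρ, z) = 2·atan2(0.19455, 0.612) = 0.61558 rad
ℓ = θ/κ = 0.61558/0.94352 = 0.65243

0.9435 259.04 0.6524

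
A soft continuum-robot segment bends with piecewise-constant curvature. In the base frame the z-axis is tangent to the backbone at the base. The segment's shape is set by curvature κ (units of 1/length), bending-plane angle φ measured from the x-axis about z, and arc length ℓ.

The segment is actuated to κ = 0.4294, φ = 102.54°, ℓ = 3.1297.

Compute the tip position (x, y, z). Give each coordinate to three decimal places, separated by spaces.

θ = κ·ℓ = 0.4294 × 3.1297 = 1.34389 rad
ρ = (1 − cos θ)/κ = (1 − 0.22496)/0.4294 = 1.80493
z = sin θ / κ = 0.97437/0.4294 = 2.26914
x = ρ cos φ = 1.80493 × cos(102.54°) = -0.39189
y = ρ sin φ = 1.80493 × sin(102.54°) = 1.76188

-0.392 1.762 2.269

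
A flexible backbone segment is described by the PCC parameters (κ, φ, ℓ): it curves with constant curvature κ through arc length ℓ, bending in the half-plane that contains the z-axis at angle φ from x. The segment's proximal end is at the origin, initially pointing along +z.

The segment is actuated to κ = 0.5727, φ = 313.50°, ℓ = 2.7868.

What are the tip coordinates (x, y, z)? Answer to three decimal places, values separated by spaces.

θ = κ·ℓ = 0.5727 × 2.7868 = 1.59600 rad
ρ = (1 − cos θ)/κ = (1 − -0.02520)/0.5727 = 1.79012
z = sin θ / κ = 0.99968/0.5727 = 1.74556
x = ρ cos φ = 1.79012 × cos(313.50°) = 1.23224
y = ρ sin φ = 1.79012 × sin(313.50°) = -1.29851

1.232 -1.299 1.746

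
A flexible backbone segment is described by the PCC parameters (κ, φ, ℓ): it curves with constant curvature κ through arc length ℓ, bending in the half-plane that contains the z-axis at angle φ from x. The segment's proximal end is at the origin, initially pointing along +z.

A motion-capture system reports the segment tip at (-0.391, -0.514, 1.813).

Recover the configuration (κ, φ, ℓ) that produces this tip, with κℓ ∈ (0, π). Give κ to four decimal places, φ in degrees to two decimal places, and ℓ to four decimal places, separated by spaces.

0.3487 232.74 1.9627

ρ = √(x²+y²) = √(-0.391² + -0.514²) = 0.64581
φ = atan2(y, x) mod 360° = atan2(-0.514, -0.391) = 232.7397°
|p|² = ρ² + z² = 0.64581² + 1.813² = 3.70405
κ = 2ρ / |p|² = 2×0.64581 / 3.70405 = 0.34871
θ = 2·atan2(ρ, z) = 2·atan2(0.64581, 1.813) = 0.68440 rad
ℓ = θ/κ = 0.68440/0.34871 = 1.96267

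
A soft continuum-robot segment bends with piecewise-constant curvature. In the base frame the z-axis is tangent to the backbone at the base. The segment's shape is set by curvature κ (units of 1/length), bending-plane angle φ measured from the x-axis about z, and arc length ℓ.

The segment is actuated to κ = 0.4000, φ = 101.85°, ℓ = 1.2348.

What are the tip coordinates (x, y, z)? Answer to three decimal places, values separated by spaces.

-0.061 0.292 1.185

θ = κ·ℓ = 0.4000 × 1.2348 = 0.49392 rad
ρ = (1 − cos θ)/κ = (1 − 0.88048)/0.4000 = 0.29880
z = sin θ / κ = 0.47408/0.4000 = 1.18520
x = ρ cos φ = 0.29880 × cos(101.85°) = -0.06136
y = ρ sin φ = 0.29880 × sin(101.85°) = 0.29243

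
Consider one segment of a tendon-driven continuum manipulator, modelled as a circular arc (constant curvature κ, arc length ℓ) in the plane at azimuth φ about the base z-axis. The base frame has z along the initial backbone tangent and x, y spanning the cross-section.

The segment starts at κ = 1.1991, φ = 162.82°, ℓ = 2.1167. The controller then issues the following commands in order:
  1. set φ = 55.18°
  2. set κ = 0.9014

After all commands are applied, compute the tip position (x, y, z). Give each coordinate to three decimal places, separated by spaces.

0.843 1.212 1.047

initial: κ=1.1991, φ=162.82°, ℓ=2.1167
cmd 1: set φ=55.18° → (κ,φ,ℓ)=(1.1991,55.18°,2.1167) → tip=(0.8683,1.2484,0.4733)
cmd 2: set κ=0.9014 → (κ,φ,ℓ)=(0.9014,55.18°,2.1167) → tip=(0.8430,1.2121,1.0469)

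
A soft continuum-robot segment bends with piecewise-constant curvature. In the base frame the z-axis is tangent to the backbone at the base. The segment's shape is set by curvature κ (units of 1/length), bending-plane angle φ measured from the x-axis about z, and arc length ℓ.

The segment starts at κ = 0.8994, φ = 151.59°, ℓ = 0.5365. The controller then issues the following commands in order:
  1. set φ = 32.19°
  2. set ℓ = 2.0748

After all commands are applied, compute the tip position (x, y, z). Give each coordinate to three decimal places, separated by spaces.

initial: κ=0.8994, φ=151.59°, ℓ=0.5365
cmd 1: set φ=32.19° → (κ,φ,ℓ)=(0.8994,32.19°,0.5365) → tip=(0.1074,0.0676,0.5159)
cmd 2: set ℓ=2.0748 → (κ,φ,ℓ)=(0.8994,32.19°,2.0748) → tip=(1.2148,0.7647,1.0637)

1.215 0.765 1.064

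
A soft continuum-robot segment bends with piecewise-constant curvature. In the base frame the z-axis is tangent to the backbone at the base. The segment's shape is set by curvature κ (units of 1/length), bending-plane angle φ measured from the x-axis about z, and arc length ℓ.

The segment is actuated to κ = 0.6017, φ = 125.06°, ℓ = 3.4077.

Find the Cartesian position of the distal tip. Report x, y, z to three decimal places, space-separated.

-1.395 1.988 1.474

θ = κ·ℓ = 0.6017 × 3.4077 = 2.05041 rad
ρ = (1 − cos θ)/κ = (1 − -0.46144)/0.6017 = 2.42885
z = sin θ / κ = 0.88717/0.6017 = 1.47444
x = ρ cos φ = 2.42885 × cos(125.06°) = -1.39521
y = ρ sin φ = 2.42885 × sin(125.06°) = 1.98814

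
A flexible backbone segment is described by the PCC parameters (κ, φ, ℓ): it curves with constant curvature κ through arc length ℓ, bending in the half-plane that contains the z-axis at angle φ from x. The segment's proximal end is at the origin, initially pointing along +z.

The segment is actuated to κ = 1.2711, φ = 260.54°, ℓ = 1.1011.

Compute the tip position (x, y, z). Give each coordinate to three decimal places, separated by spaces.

θ = κ·ℓ = 1.2711 × 1.1011 = 1.39961 rad
ρ = (1 − cos θ)/κ = (1 − 0.17035)/1.2711 = 0.65270
z = sin θ / κ = 0.98538/1.2711 = 0.77522
x = ρ cos φ = 0.65270 × cos(260.54°) = -0.10728
y = ρ sin φ = 0.65270 × sin(260.54°) = -0.64382

-0.107 -0.644 0.775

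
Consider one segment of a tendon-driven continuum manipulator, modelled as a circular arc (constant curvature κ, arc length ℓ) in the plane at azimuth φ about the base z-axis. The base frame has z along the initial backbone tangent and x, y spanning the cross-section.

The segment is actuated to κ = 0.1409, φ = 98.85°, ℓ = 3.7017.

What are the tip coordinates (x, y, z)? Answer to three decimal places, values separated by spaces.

θ = κ·ℓ = 0.1409 × 3.7017 = 0.52157 rad
ρ = (1 − cos θ)/κ = (1 − 0.86704)/0.1409 = 0.94366
z = sin θ / κ = 0.49824/0.1409 = 3.53614
x = ρ cos φ = 0.94366 × cos(98.85°) = -0.14518
y = ρ sin φ = 0.94366 × sin(98.85°) = 0.93243

-0.145 0.932 3.536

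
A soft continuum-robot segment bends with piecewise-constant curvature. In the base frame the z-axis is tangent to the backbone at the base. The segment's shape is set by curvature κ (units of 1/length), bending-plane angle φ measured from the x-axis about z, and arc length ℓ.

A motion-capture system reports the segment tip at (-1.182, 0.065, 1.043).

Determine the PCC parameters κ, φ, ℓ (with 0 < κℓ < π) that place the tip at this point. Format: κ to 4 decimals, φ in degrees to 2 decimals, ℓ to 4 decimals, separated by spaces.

ρ = √(x²+y²) = √(-1.182² + 0.065²) = 1.18379
φ = atan2(y, x) mod 360° = atan2(0.065, -1.182) = 176.8524°
|p|² = ρ² + z² = 1.18379² + 1.043² = 2.48920
κ = 2ρ / |p|² = 2×1.18379 / 2.48920 = 0.95114
θ = 2·atan2(ρ, z) = 2·atan2(1.18379, 1.043) = 1.69708 rad
ℓ = θ/κ = 1.69708/0.95114 = 1.78426

0.9511 176.85 1.7843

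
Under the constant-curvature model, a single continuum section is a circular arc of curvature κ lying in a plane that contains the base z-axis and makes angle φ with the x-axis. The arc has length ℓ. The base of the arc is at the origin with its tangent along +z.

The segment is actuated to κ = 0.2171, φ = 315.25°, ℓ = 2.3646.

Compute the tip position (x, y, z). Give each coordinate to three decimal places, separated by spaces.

0.422 -0.418 2.262

θ = κ·ℓ = 0.2171 × 2.3646 = 0.51335 rad
ρ = (1 − cos θ)/κ = (1 − 0.87110)/0.2171 = 0.59373
z = sin θ / κ = 0.49110/0.2171 = 2.26210
x = ρ cos φ = 0.59373 × cos(315.25°) = 0.42166
y = ρ sin φ = 0.59373 × sin(315.25°) = -0.41799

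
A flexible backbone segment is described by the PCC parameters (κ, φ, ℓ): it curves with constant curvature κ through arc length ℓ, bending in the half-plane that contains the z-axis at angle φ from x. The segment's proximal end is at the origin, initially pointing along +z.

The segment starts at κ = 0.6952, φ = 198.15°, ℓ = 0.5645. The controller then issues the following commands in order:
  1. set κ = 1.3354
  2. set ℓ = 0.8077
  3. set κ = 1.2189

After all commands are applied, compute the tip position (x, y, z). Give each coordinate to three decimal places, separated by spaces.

-0.348 -0.114 0.683

initial: κ=0.6952, φ=198.15°, ℓ=0.5645
cmd 1: set κ=1.3354 → (κ,φ,ℓ)=(1.3354,198.15°,0.5645) → tip=(-0.1928,-0.0632,0.5125)
cmd 2: set ℓ=0.8077 → (κ,φ,ℓ)=(1.3354,198.15°,0.8077) → tip=(-0.3753,-0.1230,0.6600)
cmd 3: set κ=1.2189 → (κ,φ,ℓ)=(1.2189,198.15°,0.8077) → tip=(-0.3483,-0.1142,0.6834)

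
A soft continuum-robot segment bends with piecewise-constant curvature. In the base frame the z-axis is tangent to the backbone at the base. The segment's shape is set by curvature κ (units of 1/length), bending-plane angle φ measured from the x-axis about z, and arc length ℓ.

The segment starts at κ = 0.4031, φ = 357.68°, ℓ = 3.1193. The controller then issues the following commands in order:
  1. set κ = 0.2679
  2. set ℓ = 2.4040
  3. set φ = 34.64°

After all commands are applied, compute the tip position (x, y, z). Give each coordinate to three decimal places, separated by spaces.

initial: κ=0.4031, φ=357.68°, ℓ=3.1193
cmd 1: set κ=0.2679 → (κ,φ,ℓ)=(0.2679,357.68°,3.1193) → tip=(1.2282,-0.0498,2.7687)
cmd 2: set ℓ=2.4040 → (κ,φ,ℓ)=(0.2679,357.68°,2.4040) → tip=(0.7471,-0.0303,2.2412)
cmd 3: set φ=34.64° → (κ,φ,ℓ)=(0.2679,34.64°,2.4040) → tip=(0.6152,0.4250,2.2412)

0.615 0.425 2.241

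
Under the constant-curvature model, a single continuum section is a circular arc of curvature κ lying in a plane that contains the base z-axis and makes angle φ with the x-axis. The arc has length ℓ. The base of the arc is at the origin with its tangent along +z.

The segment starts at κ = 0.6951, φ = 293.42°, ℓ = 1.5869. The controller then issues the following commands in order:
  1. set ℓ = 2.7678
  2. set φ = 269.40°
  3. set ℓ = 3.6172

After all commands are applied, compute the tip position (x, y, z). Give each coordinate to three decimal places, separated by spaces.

initial: κ=0.6951, φ=293.42°, ℓ=1.5869
cmd 1: set ℓ=2.7678 → (κ,φ,ℓ)=(0.6951,293.42°,2.7678) → tip=(0.7696,-1.7766,1.3499)
cmd 2: set φ=269.40° → (κ,φ,ℓ)=(0.6951,269.40°,2.7678) → tip=(-0.0203,-1.9360,1.3499)
cmd 3: set ℓ=3.6172 → (κ,φ,ℓ)=(0.6951,269.40°,3.6172) → tip=(-0.0273,-2.6033,0.8444)

-0.027 -2.603 0.844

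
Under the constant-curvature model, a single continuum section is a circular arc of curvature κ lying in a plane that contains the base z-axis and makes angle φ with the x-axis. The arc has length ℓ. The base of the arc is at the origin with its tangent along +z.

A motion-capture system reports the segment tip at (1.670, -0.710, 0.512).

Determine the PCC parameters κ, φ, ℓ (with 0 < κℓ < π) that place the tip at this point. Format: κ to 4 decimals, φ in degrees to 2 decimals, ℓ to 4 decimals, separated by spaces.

ρ = √(x²+y²) = √(1.670² + -0.710²) = 1.81466
φ = atan2(y, x) mod 360° = atan2(-0.710, 1.670) = 336.9672°
|p|² = ρ² + z² = 1.81466² + 0.512² = 3.55514
κ = 2ρ / |p|² = 2×1.81466 / 3.55514 = 1.02087
θ = 2·atan2(ρ, z) = 2·atan2(1.81466, 0.512) = 2.59160 rad
ℓ = θ/κ = 2.59160/1.02087 = 2.53863

1.0209 336.97 2.5386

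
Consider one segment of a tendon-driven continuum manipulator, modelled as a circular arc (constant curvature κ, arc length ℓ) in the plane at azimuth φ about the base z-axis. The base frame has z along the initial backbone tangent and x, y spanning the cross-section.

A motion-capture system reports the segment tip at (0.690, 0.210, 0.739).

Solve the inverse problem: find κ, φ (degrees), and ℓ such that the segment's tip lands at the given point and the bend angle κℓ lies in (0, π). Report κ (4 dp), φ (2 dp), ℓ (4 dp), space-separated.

1.3528 16.93 1.1432

ρ = √(x²+y²) = √(0.690² + 0.210²) = 0.72125
φ = atan2(y, x) mod 360° = atan2(0.210, 0.690) = 16.9275°
|p|² = ρ² + z² = 0.72125² + 0.739² = 1.06632
κ = 2ρ / |p|² = 2×0.72125 / 1.06632 = 1.35278
θ = 2·atan2(ρ, z) = 2·atan2(0.72125, 0.739) = 1.54649 rad
ℓ = θ/κ = 1.54649/1.35278 = 1.14319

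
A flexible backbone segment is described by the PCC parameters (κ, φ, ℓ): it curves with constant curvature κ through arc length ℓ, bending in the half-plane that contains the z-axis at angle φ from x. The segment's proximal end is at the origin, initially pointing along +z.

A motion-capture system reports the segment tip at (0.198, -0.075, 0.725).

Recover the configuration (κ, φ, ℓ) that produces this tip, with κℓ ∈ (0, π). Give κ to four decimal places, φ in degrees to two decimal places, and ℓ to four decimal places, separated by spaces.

ρ = √(x²+y²) = √(0.198² + -0.075²) = 0.21173
φ = atan2(y, x) mod 360° = atan2(-0.075, 0.198) = 339.2539°
|p|² = ρ² + z² = 0.21173² + 0.725² = 0.57045
κ = 2ρ / |p|² = 2×0.21173 / 0.57045 = 0.74232
θ = 2·atan2(ρ, z) = 2·atan2(0.21173, 0.725) = 0.56828 rad
ℓ = θ/κ = 0.56828/0.74232 = 0.76554

0.7423 339.25 0.7655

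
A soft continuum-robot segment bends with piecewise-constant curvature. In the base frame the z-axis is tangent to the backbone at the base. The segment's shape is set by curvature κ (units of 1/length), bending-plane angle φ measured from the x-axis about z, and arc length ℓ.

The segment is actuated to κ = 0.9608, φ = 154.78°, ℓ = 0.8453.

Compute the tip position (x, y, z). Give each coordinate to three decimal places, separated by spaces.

θ = κ·ℓ = 0.9608 × 0.8453 = 0.81216 rad
ρ = (1 − cos θ)/κ = (1 − 0.68793)/0.9608 = 0.32480
z = sin θ / κ = 0.72578/0.9608 = 0.75539
x = ρ cos φ = 0.32480 × cos(154.78°) = -0.29384
y = ρ sin φ = 0.32480 × sin(154.78°) = 0.13840

-0.294 0.138 0.755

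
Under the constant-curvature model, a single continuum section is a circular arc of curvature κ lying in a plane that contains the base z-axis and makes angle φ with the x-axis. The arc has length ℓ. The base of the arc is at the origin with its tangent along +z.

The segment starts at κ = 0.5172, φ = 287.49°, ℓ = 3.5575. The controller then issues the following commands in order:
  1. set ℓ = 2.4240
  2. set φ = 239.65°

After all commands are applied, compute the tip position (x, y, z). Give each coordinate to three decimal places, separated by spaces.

initial: κ=0.5172, φ=287.49°, ℓ=3.5575
cmd 1: set ℓ=2.4240 → (κ,φ,ℓ)=(0.5172,287.49°,2.4240) → tip=(0.3999,-1.2691,1.8371)
cmd 2: set φ=239.65° → (κ,φ,ℓ)=(0.5172,239.65°,2.4240) → tip=(-0.6723,-1.1482,1.8371)

-0.672 -1.148 1.837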